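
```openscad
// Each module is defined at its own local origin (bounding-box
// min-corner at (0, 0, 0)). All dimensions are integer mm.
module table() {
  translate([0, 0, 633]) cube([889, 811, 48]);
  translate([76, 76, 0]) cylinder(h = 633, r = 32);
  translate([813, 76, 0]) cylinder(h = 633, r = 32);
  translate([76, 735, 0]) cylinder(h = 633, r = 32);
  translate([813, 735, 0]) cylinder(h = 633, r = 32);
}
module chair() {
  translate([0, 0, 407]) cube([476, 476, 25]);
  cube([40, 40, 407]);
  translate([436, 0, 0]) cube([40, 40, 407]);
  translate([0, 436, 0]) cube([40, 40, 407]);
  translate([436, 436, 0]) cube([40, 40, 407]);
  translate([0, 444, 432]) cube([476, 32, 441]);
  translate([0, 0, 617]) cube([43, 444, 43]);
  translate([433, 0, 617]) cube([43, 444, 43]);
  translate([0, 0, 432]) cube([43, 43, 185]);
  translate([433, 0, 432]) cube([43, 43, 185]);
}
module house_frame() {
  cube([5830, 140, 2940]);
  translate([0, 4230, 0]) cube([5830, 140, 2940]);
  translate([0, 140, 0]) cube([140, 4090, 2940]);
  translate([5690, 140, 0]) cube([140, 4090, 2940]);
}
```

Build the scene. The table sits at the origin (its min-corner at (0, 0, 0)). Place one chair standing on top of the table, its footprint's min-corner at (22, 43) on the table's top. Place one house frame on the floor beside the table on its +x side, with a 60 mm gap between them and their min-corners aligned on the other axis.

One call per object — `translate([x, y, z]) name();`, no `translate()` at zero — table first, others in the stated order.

table();
translate([22, 43, 681]) chair();
translate([949, 0, 0]) house_frame();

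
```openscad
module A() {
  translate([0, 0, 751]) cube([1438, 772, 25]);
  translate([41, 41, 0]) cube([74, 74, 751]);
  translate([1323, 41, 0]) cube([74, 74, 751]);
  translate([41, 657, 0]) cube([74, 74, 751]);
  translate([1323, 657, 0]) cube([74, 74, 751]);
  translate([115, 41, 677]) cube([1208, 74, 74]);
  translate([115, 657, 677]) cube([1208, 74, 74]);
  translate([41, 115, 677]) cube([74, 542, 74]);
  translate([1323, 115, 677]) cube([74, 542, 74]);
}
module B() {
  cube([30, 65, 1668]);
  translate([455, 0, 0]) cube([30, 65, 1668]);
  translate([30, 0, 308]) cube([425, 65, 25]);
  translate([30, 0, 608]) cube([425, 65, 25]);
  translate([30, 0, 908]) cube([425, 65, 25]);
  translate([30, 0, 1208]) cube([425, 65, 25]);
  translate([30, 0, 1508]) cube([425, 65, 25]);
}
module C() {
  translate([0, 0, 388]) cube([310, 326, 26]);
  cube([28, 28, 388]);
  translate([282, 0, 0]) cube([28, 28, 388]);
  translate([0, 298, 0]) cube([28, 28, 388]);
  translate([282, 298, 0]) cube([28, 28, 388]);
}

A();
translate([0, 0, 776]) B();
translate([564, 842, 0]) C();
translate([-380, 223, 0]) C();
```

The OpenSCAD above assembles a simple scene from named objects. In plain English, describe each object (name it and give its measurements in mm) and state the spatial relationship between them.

A is a rectangular dining table. The top is 1438×772×25 mm with its upper surface at z = 776 mm. It stands on four 74×74 mm square legs, each inset 41 mm from the nearest pair of top edges, running from the floor to the underside of the top. Four apron rails, 74 mm thick and 74 mm tall, run between adjacent legs with their top edges flush with the underside of the top and their outer faces flush with the legs' outer faces.

B is a straight ladder. Two 30×65 mm vertical rails, 1668 mm tall, stand 485 mm apart (outside-to-outside) with their front faces coplanar on the −y side. 5 rungs, each 65 mm deep and 25 mm tall, span between the inner faces of the rails, front faces flush with the rails. The lowest rung's underside is at z = 308 mm and rungs are spaced 300 mm apart (underside to underside).

C is a four-legged stool. The seat is 310×326 mm, 26 mm thick, top at z = 414 mm. It stands on four square legs, each 28×28 mm in cross-section, from z = 0 to the seat underside, each flush with a corner of the seat.

The ladder is on top of the table. Two stools sit around the table at the +y, −x sides.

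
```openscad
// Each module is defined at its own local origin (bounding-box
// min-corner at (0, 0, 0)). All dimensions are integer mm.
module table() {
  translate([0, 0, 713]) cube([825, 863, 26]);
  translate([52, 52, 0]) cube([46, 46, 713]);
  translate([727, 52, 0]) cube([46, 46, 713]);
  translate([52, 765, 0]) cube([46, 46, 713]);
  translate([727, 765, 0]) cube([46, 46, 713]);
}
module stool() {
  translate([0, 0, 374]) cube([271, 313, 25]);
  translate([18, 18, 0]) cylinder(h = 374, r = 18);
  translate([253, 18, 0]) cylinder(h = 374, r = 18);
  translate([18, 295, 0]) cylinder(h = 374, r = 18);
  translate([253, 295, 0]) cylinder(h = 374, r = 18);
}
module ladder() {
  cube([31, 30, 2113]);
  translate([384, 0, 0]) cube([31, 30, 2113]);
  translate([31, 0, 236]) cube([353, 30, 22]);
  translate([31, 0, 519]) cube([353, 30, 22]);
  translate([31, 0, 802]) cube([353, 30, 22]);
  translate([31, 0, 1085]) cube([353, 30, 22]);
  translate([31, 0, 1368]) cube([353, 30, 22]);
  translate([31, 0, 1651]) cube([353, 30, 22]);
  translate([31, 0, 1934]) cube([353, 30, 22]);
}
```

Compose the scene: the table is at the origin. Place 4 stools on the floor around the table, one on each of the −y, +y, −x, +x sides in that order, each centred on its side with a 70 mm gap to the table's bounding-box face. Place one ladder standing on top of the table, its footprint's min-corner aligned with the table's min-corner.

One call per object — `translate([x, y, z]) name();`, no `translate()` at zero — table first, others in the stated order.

table();
translate([277, -383, 0]) stool();
translate([277, 933, 0]) stool();
translate([-341, 275, 0]) stool();
translate([895, 275, 0]) stool();
translate([0, 0, 739]) ladder();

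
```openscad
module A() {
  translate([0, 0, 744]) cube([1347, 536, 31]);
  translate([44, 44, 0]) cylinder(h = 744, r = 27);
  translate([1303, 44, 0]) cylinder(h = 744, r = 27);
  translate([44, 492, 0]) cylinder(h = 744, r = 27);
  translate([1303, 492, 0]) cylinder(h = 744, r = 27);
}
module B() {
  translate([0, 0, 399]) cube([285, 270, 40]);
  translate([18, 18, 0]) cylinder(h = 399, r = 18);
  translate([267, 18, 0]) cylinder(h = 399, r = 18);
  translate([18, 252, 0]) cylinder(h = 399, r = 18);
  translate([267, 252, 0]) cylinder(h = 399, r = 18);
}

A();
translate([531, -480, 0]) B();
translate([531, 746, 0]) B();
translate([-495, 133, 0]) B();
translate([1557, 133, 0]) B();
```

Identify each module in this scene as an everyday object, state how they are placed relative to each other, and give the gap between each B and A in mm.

A is a table. B is a stool. Four stools sit around the table at the −y, +y, −x, +x sides. The gap between each stool and the table is 210 mm.

Each stool's nearest face is 210 mm from the table's bounding box.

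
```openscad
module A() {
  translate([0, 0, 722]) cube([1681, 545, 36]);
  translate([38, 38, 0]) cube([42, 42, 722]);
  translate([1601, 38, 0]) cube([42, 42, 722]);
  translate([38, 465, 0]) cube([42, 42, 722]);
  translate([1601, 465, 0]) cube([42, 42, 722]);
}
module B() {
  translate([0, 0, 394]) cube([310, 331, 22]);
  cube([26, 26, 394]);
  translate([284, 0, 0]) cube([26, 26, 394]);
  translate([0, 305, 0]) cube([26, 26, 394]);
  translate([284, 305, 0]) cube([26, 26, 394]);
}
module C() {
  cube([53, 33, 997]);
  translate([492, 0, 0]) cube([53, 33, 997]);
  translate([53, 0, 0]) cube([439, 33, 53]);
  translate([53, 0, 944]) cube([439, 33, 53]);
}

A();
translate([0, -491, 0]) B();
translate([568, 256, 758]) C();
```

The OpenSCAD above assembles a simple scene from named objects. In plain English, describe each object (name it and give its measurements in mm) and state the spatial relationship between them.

A is a table with a 1681×545 mm rectangular top, 36 mm thick, top surface at z = 758 mm, supported by four 42×42 mm square legs, each inset 38 mm from the nearest pair of top edges, running from the floor.

B is a four-legged stool. The seat is 310×331 mm, 22 mm thick, top at z = 416 mm. It stands on four square legs, each 26×26 mm in cross-section, from z = 0 to the seat underside, each flush with a corner of the seat.

C is a picture frame with a 439×891 mm rectangular opening (x by z) and a uniform 53 mm border on every side. Frame depth is 33 mm along y. It is built from two vertical stiles running the full outside height and two horizontal rails spanning the gap between the stiles.

The stool is on the floor beside the table on its −y side. The picture frame is on top of the table, centred.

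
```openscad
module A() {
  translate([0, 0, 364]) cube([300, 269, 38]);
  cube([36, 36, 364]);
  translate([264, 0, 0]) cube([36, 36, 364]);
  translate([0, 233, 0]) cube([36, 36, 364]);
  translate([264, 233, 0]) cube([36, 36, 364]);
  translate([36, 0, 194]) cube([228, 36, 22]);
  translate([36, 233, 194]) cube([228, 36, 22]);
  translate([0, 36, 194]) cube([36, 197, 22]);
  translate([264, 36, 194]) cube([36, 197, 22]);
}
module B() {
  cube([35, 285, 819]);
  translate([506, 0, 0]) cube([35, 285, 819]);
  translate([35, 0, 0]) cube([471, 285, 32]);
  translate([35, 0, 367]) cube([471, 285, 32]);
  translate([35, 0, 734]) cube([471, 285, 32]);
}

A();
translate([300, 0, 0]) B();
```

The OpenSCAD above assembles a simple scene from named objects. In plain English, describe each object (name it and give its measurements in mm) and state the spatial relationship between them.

A is a four-legged stool. The seat is 300×269 mm, 38 mm thick, top at z = 402 mm. It stands on four square legs, each 36×36 mm in cross-section, from z = 0 to the seat underside, each flush with a corner of the seat. Four stretchers, 36 mm wide and 22 mm tall, connect adjacent legs with their undersides at z = 194 mm, each running between the inner faces of the legs it joins and aligned with the legs' outer faces on the other axis.

B is a bookshelf 541 mm wide overall, 285 mm deep and 819 mm tall. The two sides are 35 mm thick vertical panels. 3 horizontal shelves of 32 mm thickness span between the inner faces of the sides; the lowest shelf sits on the floor and shelves are stacked with a clear vertical gap of 335 mm between each pair.

The bookshelf is against the stool's +x side, with their −y faces flush.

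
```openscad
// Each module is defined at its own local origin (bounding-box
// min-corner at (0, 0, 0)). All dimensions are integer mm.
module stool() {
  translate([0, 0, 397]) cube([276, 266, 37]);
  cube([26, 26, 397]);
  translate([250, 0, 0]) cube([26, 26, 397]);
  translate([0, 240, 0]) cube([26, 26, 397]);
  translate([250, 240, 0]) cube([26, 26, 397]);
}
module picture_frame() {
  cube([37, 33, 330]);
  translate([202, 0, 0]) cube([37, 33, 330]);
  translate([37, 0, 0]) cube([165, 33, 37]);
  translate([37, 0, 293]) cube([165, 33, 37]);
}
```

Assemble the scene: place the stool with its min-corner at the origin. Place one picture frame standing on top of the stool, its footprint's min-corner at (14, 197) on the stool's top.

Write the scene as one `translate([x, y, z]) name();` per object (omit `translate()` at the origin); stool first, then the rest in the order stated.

stool();
translate([14, 197, 434]) picture_frame();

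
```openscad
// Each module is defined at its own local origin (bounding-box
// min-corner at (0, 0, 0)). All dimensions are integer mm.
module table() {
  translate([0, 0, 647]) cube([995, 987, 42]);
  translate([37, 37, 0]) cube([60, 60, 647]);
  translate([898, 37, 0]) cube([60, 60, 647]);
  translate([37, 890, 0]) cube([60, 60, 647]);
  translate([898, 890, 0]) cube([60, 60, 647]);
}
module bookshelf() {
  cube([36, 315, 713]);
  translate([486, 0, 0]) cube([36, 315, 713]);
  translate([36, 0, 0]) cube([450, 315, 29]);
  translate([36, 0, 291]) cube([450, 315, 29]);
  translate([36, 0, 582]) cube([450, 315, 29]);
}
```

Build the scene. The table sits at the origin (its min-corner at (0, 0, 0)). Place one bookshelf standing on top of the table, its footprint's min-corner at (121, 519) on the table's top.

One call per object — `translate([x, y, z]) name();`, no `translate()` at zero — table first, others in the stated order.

table();
translate([121, 519, 689]) bookshelf();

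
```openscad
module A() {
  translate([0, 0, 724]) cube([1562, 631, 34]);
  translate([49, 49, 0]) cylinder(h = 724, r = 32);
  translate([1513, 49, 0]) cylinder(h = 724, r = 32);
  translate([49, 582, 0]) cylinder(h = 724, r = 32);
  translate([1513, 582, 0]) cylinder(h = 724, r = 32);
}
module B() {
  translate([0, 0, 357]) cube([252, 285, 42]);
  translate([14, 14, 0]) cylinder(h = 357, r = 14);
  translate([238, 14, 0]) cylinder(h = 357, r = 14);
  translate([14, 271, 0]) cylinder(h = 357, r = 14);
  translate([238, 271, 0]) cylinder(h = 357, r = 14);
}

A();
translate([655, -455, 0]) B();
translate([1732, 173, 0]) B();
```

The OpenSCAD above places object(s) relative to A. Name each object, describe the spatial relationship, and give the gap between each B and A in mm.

A is a table. B is a stool. Two stools sit around the table at the −y, +x sides. The gap between each stool and the table is 170 mm.

Each stool's nearest face is 170 mm from the table's bounding box.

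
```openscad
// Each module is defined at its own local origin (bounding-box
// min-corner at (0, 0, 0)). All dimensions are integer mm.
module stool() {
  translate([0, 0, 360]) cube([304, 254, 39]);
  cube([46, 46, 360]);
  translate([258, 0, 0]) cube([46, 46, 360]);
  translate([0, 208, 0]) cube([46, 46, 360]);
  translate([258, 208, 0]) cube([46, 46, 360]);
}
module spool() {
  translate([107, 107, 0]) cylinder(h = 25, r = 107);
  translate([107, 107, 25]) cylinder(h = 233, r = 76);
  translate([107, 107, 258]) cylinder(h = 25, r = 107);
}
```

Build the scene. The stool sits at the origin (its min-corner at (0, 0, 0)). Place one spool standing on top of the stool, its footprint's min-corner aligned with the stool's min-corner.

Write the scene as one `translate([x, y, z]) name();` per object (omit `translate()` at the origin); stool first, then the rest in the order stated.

stool();
translate([0, 0, 399]) spool();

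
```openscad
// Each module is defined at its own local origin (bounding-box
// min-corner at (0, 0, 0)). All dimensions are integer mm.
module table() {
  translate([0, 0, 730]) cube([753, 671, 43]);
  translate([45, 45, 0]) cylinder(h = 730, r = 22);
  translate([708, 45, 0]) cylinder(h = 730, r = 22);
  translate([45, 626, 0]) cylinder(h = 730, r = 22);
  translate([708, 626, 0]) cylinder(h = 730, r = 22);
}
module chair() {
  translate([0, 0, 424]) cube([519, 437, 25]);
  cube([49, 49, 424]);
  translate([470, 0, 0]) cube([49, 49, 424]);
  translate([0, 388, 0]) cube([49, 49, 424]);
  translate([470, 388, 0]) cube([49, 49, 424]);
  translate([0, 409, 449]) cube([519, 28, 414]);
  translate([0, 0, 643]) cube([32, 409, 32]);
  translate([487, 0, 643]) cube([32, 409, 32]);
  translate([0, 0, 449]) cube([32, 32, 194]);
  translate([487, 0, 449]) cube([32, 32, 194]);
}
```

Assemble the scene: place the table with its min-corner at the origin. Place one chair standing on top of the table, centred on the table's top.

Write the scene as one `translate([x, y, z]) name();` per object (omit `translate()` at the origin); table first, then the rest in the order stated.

table();
translate([117, 117, 773]) chair();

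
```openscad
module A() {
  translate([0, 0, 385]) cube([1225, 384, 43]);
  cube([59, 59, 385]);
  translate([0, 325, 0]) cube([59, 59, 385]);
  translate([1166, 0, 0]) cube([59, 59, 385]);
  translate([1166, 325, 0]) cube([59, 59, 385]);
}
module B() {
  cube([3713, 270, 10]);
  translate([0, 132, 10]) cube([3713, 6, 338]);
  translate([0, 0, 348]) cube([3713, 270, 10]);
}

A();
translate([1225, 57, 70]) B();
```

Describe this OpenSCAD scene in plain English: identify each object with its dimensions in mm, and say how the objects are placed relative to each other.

A is a bench: a 1225×384 mm seat slab, 43 mm thick, top at z = 428 mm, on four 59×59 mm square legs flush with the seat corners and standing on z = 0.

B is an I-beam lying along x, 3713 mm long. Overall section height 358 mm. Two flanges 270 mm wide (y) and 10 mm thick, one on the floor and one at the top; a web 6 mm thick runs between them, centred on the flange width.

The I-beam is beside the bench with their tops flush at z = 428.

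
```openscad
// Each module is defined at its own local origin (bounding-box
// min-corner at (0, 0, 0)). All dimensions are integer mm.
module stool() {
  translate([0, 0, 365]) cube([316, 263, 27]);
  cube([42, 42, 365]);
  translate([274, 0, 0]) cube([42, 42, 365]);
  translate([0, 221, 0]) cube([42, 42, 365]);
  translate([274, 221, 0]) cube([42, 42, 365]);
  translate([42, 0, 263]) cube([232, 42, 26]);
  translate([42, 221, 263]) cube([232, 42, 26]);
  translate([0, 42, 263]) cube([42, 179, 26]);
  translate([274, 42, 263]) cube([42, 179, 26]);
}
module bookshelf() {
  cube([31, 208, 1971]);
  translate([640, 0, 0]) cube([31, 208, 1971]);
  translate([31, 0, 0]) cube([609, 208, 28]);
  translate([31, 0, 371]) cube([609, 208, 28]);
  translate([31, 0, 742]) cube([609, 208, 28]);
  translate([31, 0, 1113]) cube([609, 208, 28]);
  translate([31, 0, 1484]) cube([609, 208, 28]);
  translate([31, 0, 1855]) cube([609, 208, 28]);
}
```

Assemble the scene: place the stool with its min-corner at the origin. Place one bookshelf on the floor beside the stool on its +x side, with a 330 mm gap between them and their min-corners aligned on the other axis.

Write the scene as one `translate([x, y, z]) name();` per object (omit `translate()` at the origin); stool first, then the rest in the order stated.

stool();
translate([646, 0, 0]) bookshelf();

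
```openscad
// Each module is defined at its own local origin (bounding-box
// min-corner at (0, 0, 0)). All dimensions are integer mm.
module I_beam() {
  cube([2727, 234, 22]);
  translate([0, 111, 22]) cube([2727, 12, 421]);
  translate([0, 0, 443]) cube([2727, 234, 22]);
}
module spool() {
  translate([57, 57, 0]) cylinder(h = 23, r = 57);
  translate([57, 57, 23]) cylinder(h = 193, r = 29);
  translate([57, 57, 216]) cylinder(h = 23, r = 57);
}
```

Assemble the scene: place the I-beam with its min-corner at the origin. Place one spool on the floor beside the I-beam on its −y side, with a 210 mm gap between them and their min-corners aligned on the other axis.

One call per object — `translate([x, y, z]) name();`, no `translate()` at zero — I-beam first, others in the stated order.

I_beam();
translate([0, -324, 0]) spool();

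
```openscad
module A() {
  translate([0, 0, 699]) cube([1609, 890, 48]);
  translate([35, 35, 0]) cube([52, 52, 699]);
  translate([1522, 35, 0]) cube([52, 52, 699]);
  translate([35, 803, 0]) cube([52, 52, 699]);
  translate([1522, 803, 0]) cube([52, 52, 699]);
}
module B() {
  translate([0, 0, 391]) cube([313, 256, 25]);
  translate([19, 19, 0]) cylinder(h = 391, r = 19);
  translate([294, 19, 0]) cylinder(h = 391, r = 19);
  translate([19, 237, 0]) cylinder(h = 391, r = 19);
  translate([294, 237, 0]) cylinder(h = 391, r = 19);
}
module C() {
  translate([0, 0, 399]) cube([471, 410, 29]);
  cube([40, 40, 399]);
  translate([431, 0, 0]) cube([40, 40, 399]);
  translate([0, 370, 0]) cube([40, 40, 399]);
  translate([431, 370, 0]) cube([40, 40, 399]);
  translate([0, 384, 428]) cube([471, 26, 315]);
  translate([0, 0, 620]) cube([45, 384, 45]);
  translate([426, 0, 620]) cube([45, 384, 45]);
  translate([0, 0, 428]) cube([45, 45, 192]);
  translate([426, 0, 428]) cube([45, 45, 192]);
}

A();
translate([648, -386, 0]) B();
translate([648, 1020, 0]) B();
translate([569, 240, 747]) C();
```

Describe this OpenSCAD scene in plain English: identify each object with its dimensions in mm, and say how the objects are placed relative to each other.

A is a table: top 1609 mm (x) × 890 mm (y), 48 mm thick, upper face at z = 747 mm, on four 52×52 mm square legs, each inset 35 mm from the nearest pair of top edges, running from z = 0 to the bottom of the top.

B is a simple wooden stool: a rectangular seat 313 mm (x) by 256 mm (y), 25 mm thick, top face at z = 416 mm, on four round legs, each 38 mm in diameter. The legs rest on z = 0, each leg's axis is inset half a diameter from the nearest pair of seat edges (so the leg's bounding box is flush with the corner).

C is a chair: 471×410 mm seat, 29 mm thick, top at z = 428 mm, on four 40 mm square corner legs flush with the seat edges. A 26 mm thick backrest slab spans the full seat width, extending 315 mm above the seat top, its back face flush with the seat's +y edge. Two armrests of 45×45 mm section run along each side from the seat's front edge to the front of the backrest, top faces 237 mm above the seat top and outer faces flush with the seat's x-edges; a 45×45 mm post under the front of each armrest stands on the seat at the front corner.

Two stools sit around the table at the −y, +y sides. The chair is on top of the table, centred.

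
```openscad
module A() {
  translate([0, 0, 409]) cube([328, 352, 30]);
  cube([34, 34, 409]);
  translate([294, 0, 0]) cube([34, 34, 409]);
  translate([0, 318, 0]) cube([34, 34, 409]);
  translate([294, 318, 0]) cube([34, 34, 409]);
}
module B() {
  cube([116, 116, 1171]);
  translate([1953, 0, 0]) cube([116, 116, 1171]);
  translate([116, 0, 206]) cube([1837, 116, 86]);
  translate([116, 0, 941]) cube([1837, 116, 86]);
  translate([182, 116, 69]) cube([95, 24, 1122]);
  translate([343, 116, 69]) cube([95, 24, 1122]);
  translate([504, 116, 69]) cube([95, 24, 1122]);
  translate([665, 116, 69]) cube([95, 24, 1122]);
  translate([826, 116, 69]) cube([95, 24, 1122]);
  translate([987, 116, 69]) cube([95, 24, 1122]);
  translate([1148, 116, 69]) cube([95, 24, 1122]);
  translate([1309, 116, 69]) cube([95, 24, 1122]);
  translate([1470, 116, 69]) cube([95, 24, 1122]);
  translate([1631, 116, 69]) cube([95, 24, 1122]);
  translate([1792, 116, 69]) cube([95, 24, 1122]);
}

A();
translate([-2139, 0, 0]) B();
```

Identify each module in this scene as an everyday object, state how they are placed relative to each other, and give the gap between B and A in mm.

The fence section's nearest face is 70 mm from the stool's −x face.

A is a stool. B is a fence section. The fence section is on the floor beside the stool on its −x side. The gap between the fence section and the stool is 70 mm.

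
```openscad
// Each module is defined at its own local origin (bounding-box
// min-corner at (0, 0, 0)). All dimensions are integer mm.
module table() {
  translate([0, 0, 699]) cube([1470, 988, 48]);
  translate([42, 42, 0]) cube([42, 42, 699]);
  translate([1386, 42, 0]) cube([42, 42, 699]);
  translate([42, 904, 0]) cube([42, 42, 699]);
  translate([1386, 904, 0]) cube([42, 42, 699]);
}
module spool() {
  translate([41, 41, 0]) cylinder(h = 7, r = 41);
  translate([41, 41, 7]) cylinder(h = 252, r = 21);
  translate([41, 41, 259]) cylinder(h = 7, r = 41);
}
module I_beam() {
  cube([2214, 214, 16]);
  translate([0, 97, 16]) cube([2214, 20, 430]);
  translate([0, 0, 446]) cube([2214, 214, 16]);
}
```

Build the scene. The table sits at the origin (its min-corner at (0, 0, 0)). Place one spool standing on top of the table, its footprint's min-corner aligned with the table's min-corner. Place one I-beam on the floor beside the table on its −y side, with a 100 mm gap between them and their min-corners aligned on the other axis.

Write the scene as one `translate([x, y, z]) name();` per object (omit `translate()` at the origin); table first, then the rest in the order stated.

table();
translate([0, 0, 747]) spool();
translate([0, -314, 0]) I_beam();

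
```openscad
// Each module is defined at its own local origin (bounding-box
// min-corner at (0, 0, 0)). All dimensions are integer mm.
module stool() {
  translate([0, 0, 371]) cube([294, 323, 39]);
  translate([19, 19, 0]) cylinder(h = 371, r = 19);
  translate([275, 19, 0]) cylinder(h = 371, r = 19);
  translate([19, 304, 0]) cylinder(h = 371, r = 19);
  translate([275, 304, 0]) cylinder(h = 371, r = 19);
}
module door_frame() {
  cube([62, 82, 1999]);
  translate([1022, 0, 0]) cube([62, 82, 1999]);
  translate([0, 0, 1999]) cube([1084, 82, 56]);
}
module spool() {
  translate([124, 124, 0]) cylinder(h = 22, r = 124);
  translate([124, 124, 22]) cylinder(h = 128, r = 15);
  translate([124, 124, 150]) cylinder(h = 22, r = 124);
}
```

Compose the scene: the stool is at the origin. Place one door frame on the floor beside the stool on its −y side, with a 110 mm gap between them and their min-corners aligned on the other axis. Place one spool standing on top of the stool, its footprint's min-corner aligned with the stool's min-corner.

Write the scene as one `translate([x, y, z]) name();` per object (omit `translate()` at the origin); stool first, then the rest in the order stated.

stool();
translate([0, -192, 0]) door_frame();
translate([0, 0, 410]) spool();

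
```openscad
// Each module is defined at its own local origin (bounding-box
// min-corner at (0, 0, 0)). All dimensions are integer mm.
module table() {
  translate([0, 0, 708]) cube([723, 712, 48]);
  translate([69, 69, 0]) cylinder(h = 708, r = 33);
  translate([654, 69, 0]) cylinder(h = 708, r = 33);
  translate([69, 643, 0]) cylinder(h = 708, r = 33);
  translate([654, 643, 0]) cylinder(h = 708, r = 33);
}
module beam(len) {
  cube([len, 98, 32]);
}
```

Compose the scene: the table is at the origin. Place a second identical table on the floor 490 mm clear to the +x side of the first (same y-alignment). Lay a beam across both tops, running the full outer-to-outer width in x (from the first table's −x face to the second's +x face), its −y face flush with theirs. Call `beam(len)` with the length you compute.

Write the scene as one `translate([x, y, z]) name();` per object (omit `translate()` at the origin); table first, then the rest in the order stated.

table();
translate([1213, 0, 0]) table();
translate([0, 0, 756]) beam(1936);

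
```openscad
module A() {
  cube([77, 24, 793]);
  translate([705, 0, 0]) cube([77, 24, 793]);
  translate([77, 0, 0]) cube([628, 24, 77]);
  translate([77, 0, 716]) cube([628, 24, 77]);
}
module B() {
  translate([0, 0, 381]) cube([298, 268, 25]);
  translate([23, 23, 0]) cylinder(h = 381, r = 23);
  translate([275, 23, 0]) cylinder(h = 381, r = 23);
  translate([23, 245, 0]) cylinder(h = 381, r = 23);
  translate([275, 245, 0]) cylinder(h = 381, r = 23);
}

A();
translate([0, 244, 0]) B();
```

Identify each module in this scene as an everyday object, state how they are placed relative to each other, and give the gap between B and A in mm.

A is a picture frame. B is a stool. The stool is on the floor beside the picture frame on its +y side. The gap between the stool and the picture frame is 220 mm.

The stool's nearest face is 220 mm from the picture frame's +y face.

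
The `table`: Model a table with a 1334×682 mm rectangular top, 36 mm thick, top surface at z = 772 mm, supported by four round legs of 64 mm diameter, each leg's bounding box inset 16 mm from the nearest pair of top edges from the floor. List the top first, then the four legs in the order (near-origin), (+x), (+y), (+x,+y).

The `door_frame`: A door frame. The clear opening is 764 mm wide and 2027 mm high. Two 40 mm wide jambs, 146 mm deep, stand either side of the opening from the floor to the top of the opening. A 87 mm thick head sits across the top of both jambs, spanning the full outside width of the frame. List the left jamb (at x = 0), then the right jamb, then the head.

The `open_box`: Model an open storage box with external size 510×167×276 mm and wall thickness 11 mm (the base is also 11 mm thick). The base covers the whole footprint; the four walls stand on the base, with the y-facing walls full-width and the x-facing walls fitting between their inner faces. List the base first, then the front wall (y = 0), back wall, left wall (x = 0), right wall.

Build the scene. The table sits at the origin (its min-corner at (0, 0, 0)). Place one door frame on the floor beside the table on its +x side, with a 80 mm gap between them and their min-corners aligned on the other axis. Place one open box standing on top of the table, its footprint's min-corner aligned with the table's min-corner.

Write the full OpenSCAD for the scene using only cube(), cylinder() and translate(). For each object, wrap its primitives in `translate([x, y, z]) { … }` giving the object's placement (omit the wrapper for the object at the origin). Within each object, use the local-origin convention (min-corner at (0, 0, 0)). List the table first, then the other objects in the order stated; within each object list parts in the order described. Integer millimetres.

translate([0, 0, 736]) cube([1334, 682, 36]);
translate([48, 48, 0]) cylinder(h = 736, r = 32);
translate([1286, 48, 0]) cylinder(h = 736, r = 32);
translate([48, 634, 0]) cylinder(h = 736, r = 32);
translate([1286, 634, 0]) cylinder(h = 736, r = 32);
translate([1414, 0, 0]) {
  cube([40, 146, 2027]);
  translate([804, 0, 0]) cube([40, 146, 2027]);
  translate([0, 0, 2027]) cube([844, 146, 87]);
}
translate([0, 0, 772]) {
  cube([510, 167, 11]);
  translate([0, 0, 11]) cube([510, 11, 265]);
  translate([0, 156, 11]) cube([510, 11, 265]);
  translate([0, 11, 11]) cube([11, 145, 265]);
  translate([499, 11, 11]) cube([11, 145, 265]);
}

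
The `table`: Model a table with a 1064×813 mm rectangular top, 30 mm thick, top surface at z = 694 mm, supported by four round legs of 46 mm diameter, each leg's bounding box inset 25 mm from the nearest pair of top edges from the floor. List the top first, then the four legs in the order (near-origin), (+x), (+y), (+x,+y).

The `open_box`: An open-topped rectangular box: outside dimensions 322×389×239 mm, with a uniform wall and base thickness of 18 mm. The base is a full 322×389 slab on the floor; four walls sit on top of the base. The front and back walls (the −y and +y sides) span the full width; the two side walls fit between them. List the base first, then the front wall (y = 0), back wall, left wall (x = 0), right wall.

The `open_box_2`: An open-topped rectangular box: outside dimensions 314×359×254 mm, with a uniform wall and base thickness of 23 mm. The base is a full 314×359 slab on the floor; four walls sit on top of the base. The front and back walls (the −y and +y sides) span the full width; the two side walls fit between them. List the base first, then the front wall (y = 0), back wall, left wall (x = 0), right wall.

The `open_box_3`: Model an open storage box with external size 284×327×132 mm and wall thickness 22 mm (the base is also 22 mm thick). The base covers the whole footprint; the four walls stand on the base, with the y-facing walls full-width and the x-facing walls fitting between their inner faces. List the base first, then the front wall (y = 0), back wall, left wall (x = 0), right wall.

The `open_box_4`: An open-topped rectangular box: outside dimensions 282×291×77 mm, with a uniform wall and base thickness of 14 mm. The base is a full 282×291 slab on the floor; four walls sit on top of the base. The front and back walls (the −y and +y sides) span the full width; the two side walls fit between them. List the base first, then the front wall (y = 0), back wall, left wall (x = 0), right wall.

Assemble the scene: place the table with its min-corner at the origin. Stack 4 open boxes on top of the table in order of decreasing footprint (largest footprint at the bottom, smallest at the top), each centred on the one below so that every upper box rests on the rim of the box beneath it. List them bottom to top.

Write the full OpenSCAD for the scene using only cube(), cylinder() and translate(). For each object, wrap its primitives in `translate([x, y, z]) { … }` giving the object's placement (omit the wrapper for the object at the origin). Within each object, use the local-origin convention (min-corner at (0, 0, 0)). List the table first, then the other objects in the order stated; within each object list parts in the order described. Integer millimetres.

translate([0, 0, 664]) cube([1064, 813, 30]);
translate([48, 48, 0]) cylinder(h = 664, r = 23);
translate([1016, 48, 0]) cylinder(h = 664, r = 23);
translate([48, 765, 0]) cylinder(h = 664, r = 23);
translate([1016, 765, 0]) cylinder(h = 664, r = 23);
translate([371, 212, 694]) {
  cube([322, 389, 18]);
  translate([0, 0, 18]) cube([322, 18, 221]);
  translate([0, 371, 18]) cube([322, 18, 221]);
  translate([0, 18, 18]) cube([18, 353, 221]);
  translate([304, 18, 18]) cube([18, 353, 221]);
}
translate([375, 227, 933]) {
  cube([314, 359, 23]);
  translate([0, 0, 23]) cube([314, 23, 231]);
  translate([0, 336, 23]) cube([314, 23, 231]);
  translate([0, 23, 23]) cube([23, 313, 231]);
  translate([291, 23, 23]) cube([23, 313, 231]);
}
translate([390, 243, 1187]) {
  cube([284, 327, 22]);
  translate([0, 0, 22]) cube([284, 22, 110]);
  translate([0, 305, 22]) cube([284, 22, 110]);
  translate([0, 22, 22]) cube([22, 283, 110]);
  translate([262, 22, 22]) cube([22, 283, 110]);
}
translate([391, 261, 1319]) {
  cube([282, 291, 14]);
  translate([0, 0, 14]) cube([282, 14, 63]);
  translate([0, 277, 14]) cube([282, 14, 63]);
  translate([0, 14, 14]) cube([14, 263, 63]);
  translate([268, 14, 14]) cube([14, 263, 63]);
}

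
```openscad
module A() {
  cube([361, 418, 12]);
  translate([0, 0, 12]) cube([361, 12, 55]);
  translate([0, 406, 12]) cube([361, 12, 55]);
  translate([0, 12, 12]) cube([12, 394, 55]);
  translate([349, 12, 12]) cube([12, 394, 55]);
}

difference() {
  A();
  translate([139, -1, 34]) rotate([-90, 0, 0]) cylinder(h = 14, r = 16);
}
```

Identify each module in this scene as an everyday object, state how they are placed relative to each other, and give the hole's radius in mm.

A is an open box. The open box has a circular hole through its front wall. The hole's radius is 16 mm.

The subtracted cylinder has r = 16 mm.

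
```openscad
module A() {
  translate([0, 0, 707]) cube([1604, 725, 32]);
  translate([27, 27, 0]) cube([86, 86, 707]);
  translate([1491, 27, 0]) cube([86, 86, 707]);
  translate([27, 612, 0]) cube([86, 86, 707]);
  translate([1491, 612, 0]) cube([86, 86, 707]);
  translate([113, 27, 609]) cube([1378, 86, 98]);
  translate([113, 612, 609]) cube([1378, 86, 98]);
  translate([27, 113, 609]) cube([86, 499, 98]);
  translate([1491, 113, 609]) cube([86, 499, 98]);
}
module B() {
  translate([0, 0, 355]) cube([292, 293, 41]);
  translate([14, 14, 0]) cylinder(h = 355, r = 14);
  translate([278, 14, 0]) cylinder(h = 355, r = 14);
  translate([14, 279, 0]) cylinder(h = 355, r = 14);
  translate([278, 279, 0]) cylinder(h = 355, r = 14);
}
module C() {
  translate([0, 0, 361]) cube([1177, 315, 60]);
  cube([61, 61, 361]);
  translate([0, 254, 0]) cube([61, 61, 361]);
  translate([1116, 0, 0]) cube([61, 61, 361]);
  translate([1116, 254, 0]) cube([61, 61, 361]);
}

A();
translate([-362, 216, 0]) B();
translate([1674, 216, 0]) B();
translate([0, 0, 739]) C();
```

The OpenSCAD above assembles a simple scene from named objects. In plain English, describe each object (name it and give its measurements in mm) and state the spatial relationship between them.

A is a rectangular dining table. The top is 1604×725×32 mm with its upper surface at z = 739 mm. It stands on four 86×86 mm square legs, each inset 27 mm from the nearest pair of top edges, running from the floor to the underside of the top. Four apron rails, 86 mm thick and 98 mm tall, run between adjacent legs with their top edges flush with the underside of the top and their outer faces flush with the legs' outer faces.

B is a four-legged stool. The seat is a 292×293×41 mm slab whose top surface is at z = 396 mm; four round legs, each 28 mm in diameter, run from the floor (z = 0) to the underside of the seat, each leg's axis is inset half a diameter from the nearest pair of seat edges (so the leg's bounding box is flush with the corner).

C is a bench: a 1177×315 mm seat slab, 60 mm thick, top at z = 421 mm, on four 61×61 mm square legs flush with the seat corners and standing on z = 0.

Two stools sit around the table at the −x, +x sides. The bench is on top of the table.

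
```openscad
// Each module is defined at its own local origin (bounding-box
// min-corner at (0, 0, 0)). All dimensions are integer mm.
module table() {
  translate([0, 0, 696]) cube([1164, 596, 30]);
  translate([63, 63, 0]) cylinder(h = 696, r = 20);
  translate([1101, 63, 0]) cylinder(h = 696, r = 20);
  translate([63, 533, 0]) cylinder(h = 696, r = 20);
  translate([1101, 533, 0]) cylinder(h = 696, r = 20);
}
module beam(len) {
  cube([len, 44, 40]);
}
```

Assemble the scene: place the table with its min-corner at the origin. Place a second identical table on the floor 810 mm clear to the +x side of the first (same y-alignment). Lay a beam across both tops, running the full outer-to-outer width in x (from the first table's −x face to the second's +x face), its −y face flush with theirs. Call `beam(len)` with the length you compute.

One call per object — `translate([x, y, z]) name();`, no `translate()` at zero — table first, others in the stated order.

table();
translate([1974, 0, 0]) table();
translate([0, 0, 726]) beam(3138);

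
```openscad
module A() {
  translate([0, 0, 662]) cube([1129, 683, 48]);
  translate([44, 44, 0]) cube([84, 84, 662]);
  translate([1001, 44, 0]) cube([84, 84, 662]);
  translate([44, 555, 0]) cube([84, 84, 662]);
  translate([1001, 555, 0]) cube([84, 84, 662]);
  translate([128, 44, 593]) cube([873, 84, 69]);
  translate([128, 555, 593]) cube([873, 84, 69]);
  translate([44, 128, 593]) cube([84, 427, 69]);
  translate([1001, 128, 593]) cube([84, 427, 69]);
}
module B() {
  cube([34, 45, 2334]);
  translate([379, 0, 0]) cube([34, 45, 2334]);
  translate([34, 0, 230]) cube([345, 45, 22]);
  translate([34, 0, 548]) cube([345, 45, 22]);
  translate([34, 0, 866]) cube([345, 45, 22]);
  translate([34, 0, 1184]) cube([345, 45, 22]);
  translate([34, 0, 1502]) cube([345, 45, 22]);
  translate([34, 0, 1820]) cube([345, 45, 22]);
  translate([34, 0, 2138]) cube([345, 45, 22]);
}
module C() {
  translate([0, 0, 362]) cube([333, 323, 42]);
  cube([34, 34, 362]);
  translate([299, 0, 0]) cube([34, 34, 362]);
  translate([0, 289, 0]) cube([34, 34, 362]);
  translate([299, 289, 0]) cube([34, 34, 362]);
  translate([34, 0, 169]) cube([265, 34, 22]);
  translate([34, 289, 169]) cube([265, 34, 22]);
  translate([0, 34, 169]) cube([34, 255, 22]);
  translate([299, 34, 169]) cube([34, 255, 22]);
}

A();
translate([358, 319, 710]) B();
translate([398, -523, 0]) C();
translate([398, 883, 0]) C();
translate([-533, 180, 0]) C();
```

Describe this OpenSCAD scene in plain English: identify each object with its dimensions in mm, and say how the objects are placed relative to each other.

A is a table with a 1129×683 mm rectangular top, 48 mm thick, top surface at z = 710 mm, supported by four 84×84 mm square legs, each inset 44 mm from the nearest pair of top edges, running from the floor. Four apron rails, 84 mm thick and 69 mm tall, run between adjacent legs with their top edges flush with the underside of the top and their outer faces flush with the legs' outer faces.

B is a straight ladder. Two 34×45 mm vertical rails, 2334 mm tall, stand 413 mm apart (outside-to-outside) with their front faces coplanar on the −y side. 7 rungs, each 45 mm deep and 22 mm tall, span between the inner faces of the rails, front faces flush with the rails. The lowest rung's underside is at z = 230 mm and rungs are spaced 318 mm apart (underside to underside).

C is a simple wooden stool: a rectangular seat 333 mm (x) by 323 mm (y), 42 mm thick, top face at z = 404 mm, on four square legs, each 34×34 mm in cross-section. The legs rest on z = 0, each flush with a corner of the seat. Four stretchers, 34 mm wide and 22 mm tall, connect adjacent legs with their undersides at z = 169 mm, each running between the inner faces of the legs it joins and aligned with the legs' outer faces on the other axis.

The ladder is on top of the table, centred. Three stools sit around the table at the −y, +y, −x sides.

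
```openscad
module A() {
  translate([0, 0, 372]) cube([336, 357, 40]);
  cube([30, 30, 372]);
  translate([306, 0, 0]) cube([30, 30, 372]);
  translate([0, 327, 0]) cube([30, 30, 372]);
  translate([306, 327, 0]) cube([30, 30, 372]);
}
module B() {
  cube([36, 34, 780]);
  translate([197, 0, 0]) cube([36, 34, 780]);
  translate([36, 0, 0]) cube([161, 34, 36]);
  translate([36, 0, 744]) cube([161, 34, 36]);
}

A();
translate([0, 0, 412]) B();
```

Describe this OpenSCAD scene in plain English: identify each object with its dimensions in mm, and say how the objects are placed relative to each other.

A is a four-legged stool. The seat is a 336×357×40 mm slab whose top surface is at z = 412 mm; four square legs, each 30×30 mm in cross-section, run from the floor (z = 0) to the underside of the seat, each flush with a corner of the seat.

B is a picture frame with a 161×708 mm rectangular opening (x by z) and a uniform 36 mm border on every side. Frame depth is 34 mm along y. It is built from two vertical stiles running the full outside height and two horizontal rails spanning the gap between the stiles.

The picture frame is on top of the stool.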